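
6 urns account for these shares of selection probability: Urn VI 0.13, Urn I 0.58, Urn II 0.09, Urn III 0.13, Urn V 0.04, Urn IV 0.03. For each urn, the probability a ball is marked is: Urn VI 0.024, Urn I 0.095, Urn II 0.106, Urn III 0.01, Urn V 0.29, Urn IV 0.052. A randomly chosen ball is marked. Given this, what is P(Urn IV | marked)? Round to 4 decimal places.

0.0190

Prior × likelihood for each hypothesis:
  Urn VI: 0.13 × 0.024 = 0.00312
  Urn I: 0.58 × 0.095 = 0.0551
  Urn II: 0.09 × 0.106 = 0.00954
  Urn III: 0.13 × 0.01 = 0.0013
  Urn V: 0.04 × 0.29 = 0.0116
  Urn IV: 0.03 × 0.052 = 0.00156
Normalizing constant = 0.08222.
P(Urn IV | evidence) = 0.00156 / 0.08222 ≈ 0.0190.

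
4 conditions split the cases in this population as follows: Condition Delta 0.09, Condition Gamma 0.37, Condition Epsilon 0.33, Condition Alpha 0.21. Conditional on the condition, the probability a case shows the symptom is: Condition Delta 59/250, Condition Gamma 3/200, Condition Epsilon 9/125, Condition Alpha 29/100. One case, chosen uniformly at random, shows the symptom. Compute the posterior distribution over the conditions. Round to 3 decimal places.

Unnormalized posteriors (prior × likelihood):
  Condition Delta: 0.09 × 0.236 = 0.02124
  Condition Gamma: 0.37 × 0.015 = 0.00555
  Condition Epsilon: 0.33 × 0.072 = 0.02376
  Condition Alpha: 0.21 × 0.29 = 0.0609
Normalizing constant = 0.11145.
P(Condition Delta | symptomatic) = 0.02124/0.11145 ≈ 0.191
P(Condition Gamma | symptomatic) = 0.00555/0.11145 ≈ 0.050
P(Condition Epsilon | symptomatic) = 0.02376/0.11145 ≈ 0.213
P(Condition Alpha | symptomatic) = 0.0609/0.11145 ≈ 0.546

Condition Delta 0.191, Condition Gamma 0.050, Condition Epsilon 0.213, Condition Alpha 0.546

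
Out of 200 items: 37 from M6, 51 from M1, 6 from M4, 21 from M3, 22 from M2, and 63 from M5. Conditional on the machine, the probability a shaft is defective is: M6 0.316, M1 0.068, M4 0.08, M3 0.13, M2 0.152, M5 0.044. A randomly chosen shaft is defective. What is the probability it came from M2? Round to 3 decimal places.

Unnormalized posteriors (prior × likelihood):
  M6: 0.185 × 0.316 = 0.05846
  M1: 0.255 × 0.068 = 0.01734
  M4: 0.03 × 0.08 = 0.0024
  M3: 0.105 × 0.13 = 0.01365
  M2: 0.11 × 0.152 = 0.01672
  M5: 0.315 × 0.044 = 0.01386
Normalizing constant = 0.12243.
P(M2 | evidence) = 0.01672 / 0.12243 ≈ 0.137.

0.137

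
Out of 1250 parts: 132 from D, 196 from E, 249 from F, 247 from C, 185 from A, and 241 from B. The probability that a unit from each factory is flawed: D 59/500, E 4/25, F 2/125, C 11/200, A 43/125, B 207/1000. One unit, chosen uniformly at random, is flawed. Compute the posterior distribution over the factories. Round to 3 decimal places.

Unnormalized posteriors (prior × likelihood):
  D: 0.1056 × 0.118 = 0.0124608
  E: 0.1568 × 0.16 = 0.025088
  F: 0.1992 × 0.016 = 0.0031872
  C: 0.1976 × 0.055 = 0.010868
  A: 0.148 × 0.344 = 0.050912
  B: 0.1928 × 0.207 = 0.0399096
Sum = 0.1424256.
P(D | flawed) = 0.0124608/0.1424256 ≈ 0.087
P(E | flawed) = 0.025088/0.1424256 ≈ 0.176
P(F | flawed) = 0.0031872/0.1424256 ≈ 0.022
P(C | flawed) = 0.010868/0.1424256 ≈ 0.076
P(A | flawed) = 0.050912/0.1424256 ≈ 0.357
P(B | flawed) = 0.0399096/0.1424256 ≈ 0.280

D 0.087, E 0.176, F 0.022, C 0.076, A 0.357, B 0.280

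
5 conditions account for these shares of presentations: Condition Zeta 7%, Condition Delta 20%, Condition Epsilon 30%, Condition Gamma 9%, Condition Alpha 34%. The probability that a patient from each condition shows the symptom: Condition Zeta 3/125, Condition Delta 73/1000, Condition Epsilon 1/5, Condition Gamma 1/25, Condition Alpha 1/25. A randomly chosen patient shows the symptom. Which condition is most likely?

Prior × likelihood for each hypothesis:
  Condition Zeta: 0.07 × 0.024 = 0.00168
  Condition Delta: 0.2 × 0.073 = 0.0146
  Condition Epsilon: 0.3 × 0.2 = 0.06
  Condition Gamma: 0.09 × 0.04 = 0.0036
  Condition Alpha: 0.34 × 0.04 = 0.0136
Total = 0.09348.
Largest term belongs to Condition Epsilon, so Condition Epsilon is most probable.

Condition Epsilon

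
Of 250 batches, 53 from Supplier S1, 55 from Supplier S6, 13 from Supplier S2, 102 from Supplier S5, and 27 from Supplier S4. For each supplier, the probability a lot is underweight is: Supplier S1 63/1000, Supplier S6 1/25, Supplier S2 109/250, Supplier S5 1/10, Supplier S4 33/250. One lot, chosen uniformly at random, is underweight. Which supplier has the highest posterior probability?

By Bayes' rule, posterior ∝ prior × likelihood:
  Supplier S1: 0.212 × 0.063 = 0.013356
  Supplier S6: 0.22 × 0.04 = 0.0088
  Supplier S2: 0.052 × 0.436 = 0.022672
  Supplier S5: 0.408 × 0.1 = 0.0408
  Supplier S4: 0.108 × 0.132 = 0.014256
Sum = 0.099884.
Largest term belongs to Supplier S5, so Supplier S5 is most probable.

Supplier S5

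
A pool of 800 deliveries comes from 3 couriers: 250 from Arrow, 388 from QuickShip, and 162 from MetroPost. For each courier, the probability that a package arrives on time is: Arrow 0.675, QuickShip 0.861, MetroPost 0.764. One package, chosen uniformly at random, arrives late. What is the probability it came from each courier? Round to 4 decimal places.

Arrow 0.4685, QuickShip 0.3110, MetroPost 0.2205

Taking complements, P(late | each) = Arrow 0.325, QuickShip 0.139, MetroPost 0.236.
Compute prior × likelihood for every hypothesis:
  Arrow: 0.3125 × 0.325 = 0.1015625
  QuickShip: 0.485 × 0.139 = 0.067415
  MetroPost: 0.2025 × 0.236 = 0.04779
Normalizing constant = 0.2167675.
P(Arrow | late) = 0.1015625/0.2167675 ≈ 0.4685
P(QuickShip | late) = 0.067415/0.2167675 ≈ 0.3110
P(MetroPost | late) = 0.04779/0.2167675 ≈ 0.2205
(Check: 0.4685+0.3110+0.2205 = 1.0000.)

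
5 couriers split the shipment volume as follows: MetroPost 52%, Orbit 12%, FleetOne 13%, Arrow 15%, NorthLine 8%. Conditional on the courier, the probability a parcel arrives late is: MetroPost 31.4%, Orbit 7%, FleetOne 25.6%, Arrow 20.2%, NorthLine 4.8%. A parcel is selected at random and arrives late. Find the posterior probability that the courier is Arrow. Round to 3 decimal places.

0.127

Unnormalized posteriors (prior × likelihood):
  MetroPost: 0.52 × 0.314 = 0.16328
  Orbit: 0.12 × 0.07 = 0.0084
  FleetOne: 0.13 × 0.256 = 0.03328
  Arrow: 0.15 × 0.202 = 0.0303
  NorthLine: 0.08 × 0.048 = 0.00384
Normalizing constant = 0.2391.
P(Arrow | evidence) = 0.0303 / 0.2391 ≈ 0.127.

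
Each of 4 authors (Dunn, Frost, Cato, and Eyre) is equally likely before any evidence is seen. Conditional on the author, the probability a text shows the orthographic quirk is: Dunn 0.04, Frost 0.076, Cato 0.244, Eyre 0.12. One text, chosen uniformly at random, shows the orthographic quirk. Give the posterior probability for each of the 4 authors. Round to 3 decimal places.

With a uniform prior (1/4 each), posterior ∝ likelihood:
  Dunn: 0.04
  Frost: 0.076
  Cato: 0.244
  Eyre: 0.12
Sum = 0.48.
P(Dunn | quirk) = 0.04/0.48 ≈ 0.083
P(Frost | quirk) = 0.076/0.48 ≈ 0.158
P(Cato | quirk) = 0.244/0.48 ≈ 0.508
P(Eyre | quirk) = 0.12/0.48 ≈ 0.250

Dunn 0.083, Frost 0.158, Cato 0.508, Eyre 0.250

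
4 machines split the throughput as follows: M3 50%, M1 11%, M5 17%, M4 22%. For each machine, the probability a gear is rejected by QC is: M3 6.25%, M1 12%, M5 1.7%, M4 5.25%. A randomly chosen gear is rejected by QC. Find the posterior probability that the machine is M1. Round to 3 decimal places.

Compute prior × likelihood for every hypothesis:
  M3: 0.5 × 0.0625 = 0.03125
  M1: 0.11 × 0.12 = 0.0132
  M5: 0.17 × 0.017 = 0.00289
  M4: 0.22 × 0.0525 = 0.01155
Sum = 0.05889.
P(M1 | evidence) = 0.0132 / 0.05889 ≈ 0.224.

0.224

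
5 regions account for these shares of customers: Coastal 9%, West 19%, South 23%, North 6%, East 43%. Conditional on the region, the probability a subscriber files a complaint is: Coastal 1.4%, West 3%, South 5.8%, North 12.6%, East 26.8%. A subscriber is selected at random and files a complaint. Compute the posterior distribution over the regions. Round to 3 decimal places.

Unnormalized posteriors (prior × likelihood):
  Coastal: 0.09 × 0.014 = 0.00126
  West: 0.19 × 0.03 = 0.0057
  South: 0.23 × 0.058 = 0.01334
  North: 0.06 × 0.126 = 0.00756
  East: 0.43 × 0.268 = 0.11524
Total = 0.1431.
P(Coastal | complaint) = 0.00126/0.1431 ≈ 0.009
P(West | complaint) = 0.0057/0.1431 ≈ 0.040
P(South | complaint) = 0.01334/0.1431 ≈ 0.093
P(North | complaint) = 0.00756/0.1431 ≈ 0.053
P(East | complaint) = 0.11524/0.1431 ≈ 0.805

Coastal 0.009, West 0.040, South 0.093, North 0.053, East 0.805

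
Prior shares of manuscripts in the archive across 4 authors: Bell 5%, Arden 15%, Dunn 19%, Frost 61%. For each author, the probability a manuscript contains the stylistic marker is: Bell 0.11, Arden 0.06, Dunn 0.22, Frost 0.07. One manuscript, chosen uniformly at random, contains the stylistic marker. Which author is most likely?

Unnormalized posteriors (prior × likelihood):
  Bell: 0.05 × 0.11 = 0.0055
  Arden: 0.15 × 0.06 = 0.009
  Dunn: 0.19 × 0.22 = 0.0418
  Frost: 0.61 × 0.07 = 0.0427
Normalizing constant = 0.099.
Largest term belongs to Frost, so Frost is most probable.

Frost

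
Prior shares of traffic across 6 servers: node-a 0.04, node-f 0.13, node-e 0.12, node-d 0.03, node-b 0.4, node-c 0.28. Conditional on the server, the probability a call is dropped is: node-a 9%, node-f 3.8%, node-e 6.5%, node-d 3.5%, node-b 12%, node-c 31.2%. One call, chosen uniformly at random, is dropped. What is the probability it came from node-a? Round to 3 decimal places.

Prior × likelihood for each hypothesis:
  node-a: 0.04 × 0.09 = 0.0036
  node-f: 0.13 × 0.038 = 0.00494
  node-e: 0.12 × 0.065 = 0.0078
  node-d: 0.03 × 0.035 = 0.00105
  node-b: 0.4 × 0.12 = 0.048
  node-c: 0.28 × 0.312 = 0.08736
Normalizing constant = 0.15275.
P(node-a | evidence) = 0.0036 / 0.15275 ≈ 0.024.

0.024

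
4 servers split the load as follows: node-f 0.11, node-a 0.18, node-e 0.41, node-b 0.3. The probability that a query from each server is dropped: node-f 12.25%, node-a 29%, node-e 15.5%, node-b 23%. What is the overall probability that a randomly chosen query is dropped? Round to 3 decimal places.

0.198

Compute prior × likelihood for every hypothesis:
  node-f: 0.11 × 0.1225 = 0.013475
  node-a: 0.18 × 0.29 = 0.0522
  node-e: 0.41 × 0.155 = 0.06355
  node-b: 0.3 × 0.23 = 0.069
P(dropped) = 0.013475 + 0.0522 + 0.06355 + 0.069 = 0.198225 → 0.198.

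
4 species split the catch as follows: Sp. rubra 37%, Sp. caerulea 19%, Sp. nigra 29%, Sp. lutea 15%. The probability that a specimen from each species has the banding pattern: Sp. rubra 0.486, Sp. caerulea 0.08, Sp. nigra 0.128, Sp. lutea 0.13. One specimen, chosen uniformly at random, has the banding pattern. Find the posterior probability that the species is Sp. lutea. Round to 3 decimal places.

0.077

By Bayes' rule, posterior ∝ prior × likelihood:
  Sp. rubra: 0.37 × 0.486 = 0.17982
  Sp. caerulea: 0.19 × 0.08 = 0.0152
  Sp. nigra: 0.29 × 0.128 = 0.03712
  Sp. lutea: 0.15 × 0.13 = 0.0195
Total = 0.25164.
P(Sp. lutea | evidence) = 0.0195 / 0.25164 ≈ 0.077.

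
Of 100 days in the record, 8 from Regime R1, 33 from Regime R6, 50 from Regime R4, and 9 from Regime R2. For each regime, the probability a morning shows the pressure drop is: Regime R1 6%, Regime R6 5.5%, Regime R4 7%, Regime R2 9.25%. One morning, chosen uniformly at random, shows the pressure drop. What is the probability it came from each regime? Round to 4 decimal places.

Regime R1 0.0724, Regime R6 0.2739, Regime R4 0.5281, Regime R2 0.1256

Prior × likelihood for each hypothesis:
  Regime R1: 0.08 × 0.06 = 0.0048
  Regime R6: 0.33 × 0.055 = 0.01815
  Regime R4: 0.5 × 0.07 = 0.035
  Regime R2: 0.09 × 0.0925 = 0.008325
Total = 0.066275.
P(Regime R1 | drop) = 0.0048/0.066275 ≈ 0.0724
P(Regime R6 | drop) = 0.01815/0.066275 ≈ 0.2739
P(Regime R4 | drop) = 0.035/0.066275 ≈ 0.5281
P(Regime R2 | drop) = 0.008325/0.066275 ≈ 0.1256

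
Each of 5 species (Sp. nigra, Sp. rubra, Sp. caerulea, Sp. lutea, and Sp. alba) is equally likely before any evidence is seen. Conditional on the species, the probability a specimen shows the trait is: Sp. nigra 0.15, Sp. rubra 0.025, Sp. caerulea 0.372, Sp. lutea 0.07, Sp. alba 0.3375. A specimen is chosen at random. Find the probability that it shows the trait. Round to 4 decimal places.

0.1909

With a uniform prior (1/5 each), posterior ∝ likelihood:
  Sp. nigra: 0.15
  Sp. rubra: 0.025
  Sp. caerulea: 0.372
  Sp. lutea: 0.07
  Sp. alba: 0.3375
P(trait) = (1/5) × (0.15 + 0.025 + 0.372 + 0.07 + 0.3375) = 0.9545/5 ≈ 0.1909.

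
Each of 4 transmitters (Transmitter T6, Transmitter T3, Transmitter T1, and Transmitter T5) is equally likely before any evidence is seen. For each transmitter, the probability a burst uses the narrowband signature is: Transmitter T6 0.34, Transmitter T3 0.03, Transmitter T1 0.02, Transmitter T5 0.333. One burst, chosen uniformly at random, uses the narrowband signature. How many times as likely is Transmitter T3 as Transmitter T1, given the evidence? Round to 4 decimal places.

1.5000

Since the prior is uniform, the posterior is proportional to the likelihood:
  Transmitter T6: 0.34
  Transmitter T3: 0.03
  Transmitter T1: 0.02
  Transmitter T5: 0.333
Normalizing constant = 0.723.
The ratio is 0.03 / 0.02 (the normalizer cancels) = 1.5000.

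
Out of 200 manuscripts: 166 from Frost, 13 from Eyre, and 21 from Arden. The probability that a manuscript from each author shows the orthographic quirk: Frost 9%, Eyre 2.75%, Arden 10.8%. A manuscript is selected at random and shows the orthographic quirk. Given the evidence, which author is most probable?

Frost

By Bayes' rule, posterior ∝ prior × likelihood:
  Frost: 0.83 × 0.09 = 0.0747
  Eyre: 0.065 × 0.0275 = 0.0017875
  Arden: 0.105 × 0.108 = 0.01134
Total = 0.0878275.
Largest term belongs to Frost, so Frost is most probable.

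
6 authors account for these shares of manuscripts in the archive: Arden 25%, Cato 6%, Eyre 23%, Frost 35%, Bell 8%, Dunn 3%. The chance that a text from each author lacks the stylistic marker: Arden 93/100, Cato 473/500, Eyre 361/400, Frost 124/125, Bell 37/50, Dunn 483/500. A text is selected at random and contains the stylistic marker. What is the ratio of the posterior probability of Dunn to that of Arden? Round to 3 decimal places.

0.058

Taking complements, P(marker | each) = Arden 0.07, Cato 0.054, Eyre 0.0975, Frost 0.008, Bell 0.26, Dunn 0.034.
By Bayes' rule, posterior ∝ prior × likelihood:
  Arden: 0.25 × 0.07 = 0.0175
  Cato: 0.06 × 0.054 = 0.00324
  Eyre: 0.23 × 0.0975 = 0.022425
  Frost: 0.35 × 0.008 = 0.0028
  Bell: 0.08 × 0.26 = 0.0208
  Dunn: 0.03 × 0.034 = 0.00102
Sum = 0.067785.
The ratio is 0.00102 / 0.0175 (the normalizer cancels) = 0.058.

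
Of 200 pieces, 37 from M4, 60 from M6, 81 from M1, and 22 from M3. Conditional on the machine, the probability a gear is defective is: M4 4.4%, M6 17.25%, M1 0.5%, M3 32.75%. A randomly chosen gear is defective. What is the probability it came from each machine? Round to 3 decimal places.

M4 0.083, M6 0.528, M1 0.021, M3 0.368

Compute prior × likelihood for every hypothesis:
  M4: 0.185 × 0.044 = 0.00814
  M6: 0.3 × 0.1725 = 0.05175
  M1: 0.405 × 0.005 = 0.002025
  M3: 0.11 × 0.3275 = 0.036025
Normalizing constant = 0.09794.
P(M4 | defective) = 0.00814/0.09794 ≈ 0.083
P(M6 | defective) = 0.05175/0.09794 ≈ 0.528
P(M1 | defective) = 0.002025/0.09794 ≈ 0.021
P(M3 | defective) = 0.036025/0.09794 ≈ 0.368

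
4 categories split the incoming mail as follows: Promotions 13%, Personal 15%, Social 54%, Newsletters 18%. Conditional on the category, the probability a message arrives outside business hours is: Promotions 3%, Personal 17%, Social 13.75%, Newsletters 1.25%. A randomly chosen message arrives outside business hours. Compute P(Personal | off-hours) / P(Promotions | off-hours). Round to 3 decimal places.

Compute prior × likelihood for every hypothesis:
  Promotions: 0.13 × 0.03 = 0.0039
  Personal: 0.15 × 0.17 = 0.0255
  Social: 0.54 × 0.1375 = 0.07425
  Newsletters: 0.18 × 0.0125 = 0.00225
Normalizing constant = 0.1059.
The ratio is 0.0255 / 0.0039 (the normalizer cancels) = 6.538.

6.538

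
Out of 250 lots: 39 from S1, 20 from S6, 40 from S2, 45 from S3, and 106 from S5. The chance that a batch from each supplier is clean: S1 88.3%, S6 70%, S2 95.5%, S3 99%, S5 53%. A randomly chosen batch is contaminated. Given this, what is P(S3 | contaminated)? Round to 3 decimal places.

0.007

Taking complements, P(contaminated | each) = S1 0.117, S6 0.3, S2 0.045, S3 0.01, S5 0.47.
Prior × likelihood for each hypothesis:
  S1: 0.156 × 0.117 = 0.018252
  S6: 0.08 × 0.3 = 0.024
  S2: 0.16 × 0.045 = 0.0072
  S3: 0.18 × 0.01 = 0.0018
  S5: 0.424 × 0.47 = 0.19928
Total = 0.250532.
P(S3 | evidence) = 0.0018 / 0.250532 ≈ 0.007.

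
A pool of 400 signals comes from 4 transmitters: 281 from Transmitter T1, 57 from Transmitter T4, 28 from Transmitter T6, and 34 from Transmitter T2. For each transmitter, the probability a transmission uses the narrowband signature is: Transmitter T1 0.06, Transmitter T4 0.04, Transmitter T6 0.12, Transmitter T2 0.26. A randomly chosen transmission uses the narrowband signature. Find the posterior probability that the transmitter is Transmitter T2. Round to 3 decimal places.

0.282

Compute prior × likelihood for every hypothesis:
  Transmitter T1: 0.7025 × 0.06 = 0.04215
  Transmitter T4: 0.1425 × 0.04 = 0.0057
  Transmitter T6: 0.07 × 0.12 = 0.0084
  Transmitter T2: 0.085 × 0.26 = 0.0221
Normalizing constant = 0.07835.
P(Transmitter T2 | evidence) = 0.0221 / 0.07835 ≈ 0.282.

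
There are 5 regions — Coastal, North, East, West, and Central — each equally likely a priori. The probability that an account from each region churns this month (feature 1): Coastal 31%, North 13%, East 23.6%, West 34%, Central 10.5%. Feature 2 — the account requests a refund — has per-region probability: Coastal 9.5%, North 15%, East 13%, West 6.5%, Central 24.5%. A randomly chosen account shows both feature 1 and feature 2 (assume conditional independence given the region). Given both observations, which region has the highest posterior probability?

With a uniform prior (1/5 each), posterior ∝ likelihood:
  Coastal: 0.31 × 0.095 = 0.02945
  North: 0.13 × 0.15 = 0.0195
  East: 0.236 × 0.13 = 0.03068
  West: 0.34 × 0.065 = 0.0221
  Central: 0.105 × 0.245 = 0.025725
Normalizing constant = 0.127455.
Largest term belongs to East, so East is most probable.

East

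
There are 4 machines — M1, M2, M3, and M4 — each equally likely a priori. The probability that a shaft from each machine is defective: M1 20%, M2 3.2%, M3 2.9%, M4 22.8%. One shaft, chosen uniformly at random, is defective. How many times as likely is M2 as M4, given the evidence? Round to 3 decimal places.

Since the prior is uniform, the posterior is proportional to the likelihood:
  M1: 0.2
  M2: 0.032
  M3: 0.029
  M4: 0.228
Normalizing constant = 0.489.
The ratio is 0.032 / 0.228 (the normalizer cancels) = 0.140.

0.140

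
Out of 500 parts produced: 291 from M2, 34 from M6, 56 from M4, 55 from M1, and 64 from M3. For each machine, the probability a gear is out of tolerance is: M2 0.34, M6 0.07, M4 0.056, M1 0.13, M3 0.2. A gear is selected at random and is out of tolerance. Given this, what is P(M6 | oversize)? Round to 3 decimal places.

Prior × likelihood for each hypothesis:
  M2: 0.582 × 0.34 = 0.19788
  M6: 0.068 × 0.07 = 0.00476
  M4: 0.112 × 0.056 = 0.006272
  M1: 0.11 × 0.13 = 0.0143
  M3: 0.128 × 0.2 = 0.0256
Total = 0.248812.
P(M6 | evidence) = 0.00476 / 0.248812 ≈ 0.019.

0.019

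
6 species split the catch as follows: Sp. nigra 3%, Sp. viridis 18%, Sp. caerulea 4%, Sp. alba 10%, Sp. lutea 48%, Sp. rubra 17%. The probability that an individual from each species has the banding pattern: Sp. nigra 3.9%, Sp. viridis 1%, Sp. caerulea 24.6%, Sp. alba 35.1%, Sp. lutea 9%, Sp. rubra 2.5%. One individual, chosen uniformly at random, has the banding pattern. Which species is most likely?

Sp. lutea

Prior × likelihood for each hypothesis:
  Sp. nigra: 0.03 × 0.039 = 0.00117
  Sp. viridis: 0.18 × 0.01 = 0.0018
  Sp. caerulea: 0.04 × 0.246 = 0.00984
  Sp. alba: 0.1 × 0.351 = 0.0351
  Sp. lutea: 0.48 × 0.09 = 0.0432
  Sp. rubra: 0.17 × 0.025 = 0.00425
Sum = 0.09536.
Largest term belongs to Sp. lutea, so Sp. lutea is most probable.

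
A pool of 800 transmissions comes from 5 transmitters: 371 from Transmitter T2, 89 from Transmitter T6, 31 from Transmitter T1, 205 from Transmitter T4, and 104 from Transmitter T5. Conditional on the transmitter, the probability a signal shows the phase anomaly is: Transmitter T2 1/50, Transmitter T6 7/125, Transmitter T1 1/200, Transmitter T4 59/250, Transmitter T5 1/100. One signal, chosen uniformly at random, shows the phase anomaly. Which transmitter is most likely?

Unnormalized posteriors (prior × likelihood):
  Transmitter T2: 0.46375 × 0.02 = 0.009275
  Transmitter T6: 0.11125 × 0.056 = 0.00623
  Transmitter T1: 0.03875 × 0.005 = 0.00019375
  Transmitter T4: 0.25625 × 0.236 = 0.060475
  Transmitter T5: 0.13 × 0.01 = 0.0013
Normalizing constant = 0.07747375.
Largest term belongs to Transmitter T4, so Transmitter T4 is most probable.

Transmitter T4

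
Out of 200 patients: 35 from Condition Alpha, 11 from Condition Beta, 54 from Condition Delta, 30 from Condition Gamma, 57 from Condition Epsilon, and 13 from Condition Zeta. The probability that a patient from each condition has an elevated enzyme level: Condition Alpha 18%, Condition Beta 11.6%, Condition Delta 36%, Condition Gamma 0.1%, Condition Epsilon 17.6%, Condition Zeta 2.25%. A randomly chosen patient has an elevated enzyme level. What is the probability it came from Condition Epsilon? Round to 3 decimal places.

0.268

Prior × likelihood for each hypothesis:
  Condition Alpha: 0.175 × 0.18 = 0.0315
  Condition Beta: 0.055 × 0.116 = 0.00638
  Condition Delta: 0.27 × 0.36 = 0.0972
  Condition Gamma: 0.15 × 0.001 = 0.00015
  Condition Epsilon: 0.285 × 0.176 = 0.05016
  Condition Zeta: 0.065 × 0.0225 = 0.0014625
Sum = 0.1868525.
P(Condition Epsilon | evidence) = 0.05016 / 0.1868525 ≈ 0.268.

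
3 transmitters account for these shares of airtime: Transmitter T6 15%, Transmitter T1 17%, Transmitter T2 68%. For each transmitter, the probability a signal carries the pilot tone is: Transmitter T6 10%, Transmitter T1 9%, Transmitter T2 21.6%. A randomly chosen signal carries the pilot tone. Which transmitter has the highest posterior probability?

Unnormalized posteriors (prior × likelihood):
  Transmitter T6: 0.15 × 0.1 = 0.015
  Transmitter T1: 0.17 × 0.09 = 0.0153
  Transmitter T2: 0.68 × 0.216 = 0.14688
Normalizing constant = 0.17718.
Largest term belongs to Transmitter T2, so Transmitter T2 is most probable.

Transmitter T2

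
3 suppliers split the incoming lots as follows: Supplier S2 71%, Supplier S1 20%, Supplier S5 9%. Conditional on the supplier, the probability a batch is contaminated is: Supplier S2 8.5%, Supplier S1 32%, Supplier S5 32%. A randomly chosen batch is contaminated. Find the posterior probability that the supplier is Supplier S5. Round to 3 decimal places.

0.188

Prior × likelihood for each hypothesis:
  Supplier S2: 0.71 × 0.085 = 0.06035
  Supplier S1: 0.2 × 0.32 = 0.064
  Supplier S5: 0.09 × 0.32 = 0.0288
Normalizing constant = 0.15315.
P(Supplier S5 | evidence) = 0.0288 / 0.15315 ≈ 0.188.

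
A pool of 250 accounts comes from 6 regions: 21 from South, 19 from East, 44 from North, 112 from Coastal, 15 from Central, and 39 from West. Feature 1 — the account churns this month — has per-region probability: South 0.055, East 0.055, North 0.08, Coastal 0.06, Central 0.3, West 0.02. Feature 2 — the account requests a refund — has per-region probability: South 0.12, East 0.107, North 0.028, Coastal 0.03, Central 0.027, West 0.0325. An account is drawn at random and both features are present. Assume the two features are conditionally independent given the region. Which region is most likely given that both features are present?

By Bayes' rule, posterior ∝ prior × likelihood:
  South: 0.084 × 0.055 × 0.12 = 0.0005544
  East: 0.076 × 0.055 × 0.107 = 0.00044726
  North: 0.176 × 0.08 × 0.028 = 0.00039424
  Coastal: 0.448 × 0.06 × 0.03 = 0.0008064
  Central: 0.06 × 0.3 × 0.027 = 0.000486
  West: 0.156 × 0.02 × 0.0325 = 0.0001014
Total = 0.0027897.
Largest term belongs to Coastal, so Coastal is most probable.

Coastal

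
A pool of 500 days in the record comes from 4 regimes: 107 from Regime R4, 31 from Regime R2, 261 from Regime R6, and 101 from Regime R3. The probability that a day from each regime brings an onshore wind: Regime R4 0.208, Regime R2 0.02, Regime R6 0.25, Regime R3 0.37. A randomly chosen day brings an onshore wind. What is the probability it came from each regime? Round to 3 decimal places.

Regime R4 0.177, Regime R2 0.005, Regime R6 0.520, Regime R3 0.298

By Bayes' rule, posterior ∝ prior × likelihood:
  Regime R4: 0.214 × 0.208 = 0.044512
  Regime R2: 0.062 × 0.02 = 0.00124
  Regime R6: 0.522 × 0.25 = 0.1305
  Regime R3: 0.202 × 0.37 = 0.07474
Total = 0.250992.
P(Regime R4 | onshore) = 0.044512/0.250992 ≈ 0.177
P(Regime R2 | onshore) = 0.00124/0.250992 ≈ 0.005
P(Regime R6 | onshore) = 0.1305/0.250992 ≈ 0.520
P(Regime R3 | onshore) = 0.07474/0.250992 ≈ 0.298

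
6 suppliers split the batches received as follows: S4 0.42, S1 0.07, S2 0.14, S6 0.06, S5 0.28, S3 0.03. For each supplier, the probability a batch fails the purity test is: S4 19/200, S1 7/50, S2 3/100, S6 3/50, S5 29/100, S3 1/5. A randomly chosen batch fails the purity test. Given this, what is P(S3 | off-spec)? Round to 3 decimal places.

Unnormalized posteriors (prior × likelihood):
  S4: 0.42 × 0.095 = 0.0399
  S1: 0.07 × 0.14 = 0.0098
  S2: 0.14 × 0.03 = 0.0042
  S6: 0.06 × 0.06 = 0.0036
  S5: 0.28 × 0.29 = 0.0812
  S3: 0.03 × 0.2 = 0.006
Normalizing constant = 0.1447.
P(S3 | evidence) = 0.006 / 0.1447 ≈ 0.041.

0.041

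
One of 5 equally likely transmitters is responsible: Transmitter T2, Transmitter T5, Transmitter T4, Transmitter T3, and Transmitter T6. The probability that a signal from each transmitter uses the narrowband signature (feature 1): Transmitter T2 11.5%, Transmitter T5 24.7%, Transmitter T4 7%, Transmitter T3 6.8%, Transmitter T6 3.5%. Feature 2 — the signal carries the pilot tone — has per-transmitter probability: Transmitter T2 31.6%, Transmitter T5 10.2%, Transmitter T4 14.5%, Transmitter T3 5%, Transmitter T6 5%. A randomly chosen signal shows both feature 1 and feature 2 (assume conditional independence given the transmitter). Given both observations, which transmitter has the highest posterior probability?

Transmitter T2

With a uniform prior (1/5 each), posterior ∝ likelihood:
  Transmitter T2: 0.115 × 0.316 = 0.03634
  Transmitter T5: 0.247 × 0.102 = 0.025194
  Transmitter T4: 0.07 × 0.145 = 0.01015
  Transmitter T3: 0.068 × 0.05 = 0.0034
  Transmitter T6: 0.035 × 0.05 = 0.00175
Total = 0.076834.
Largest term belongs to Transmitter T2, so Transmitter T2 is most probable.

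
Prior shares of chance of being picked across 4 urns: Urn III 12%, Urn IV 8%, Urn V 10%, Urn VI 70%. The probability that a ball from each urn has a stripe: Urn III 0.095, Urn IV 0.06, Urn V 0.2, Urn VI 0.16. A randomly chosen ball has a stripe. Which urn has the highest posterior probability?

Urn VI

By Bayes' rule, posterior ∝ prior × likelihood:
  Urn III: 0.12 × 0.095 = 0.0114
  Urn IV: 0.08 × 0.06 = 0.0048
  Urn V: 0.1 × 0.2 = 0.02
  Urn VI: 0.7 × 0.16 = 0.112
Normalizing constant = 0.1482.
Largest term belongs to Urn VI, so Urn VI is most probable.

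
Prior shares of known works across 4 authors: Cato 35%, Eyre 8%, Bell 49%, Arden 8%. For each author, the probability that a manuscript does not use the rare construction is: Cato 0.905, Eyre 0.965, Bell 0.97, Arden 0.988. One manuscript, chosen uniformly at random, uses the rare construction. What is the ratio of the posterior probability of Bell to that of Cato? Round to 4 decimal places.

0.4421

Taking complements, P(rare-form | each) = Cato 0.095, Eyre 0.035, Bell 0.03, Arden 0.012.
By Bayes' rule, posterior ∝ prior × likelihood:
  Cato: 0.35 × 0.095 = 0.03325
  Eyre: 0.08 × 0.035 = 0.0028
  Bell: 0.49 × 0.03 = 0.0147
  Arden: 0.08 × 0.012 = 0.00096
Sum = 0.05171.
The ratio is 0.0147 / 0.03325 (the normalizer cancels) = 0.4421.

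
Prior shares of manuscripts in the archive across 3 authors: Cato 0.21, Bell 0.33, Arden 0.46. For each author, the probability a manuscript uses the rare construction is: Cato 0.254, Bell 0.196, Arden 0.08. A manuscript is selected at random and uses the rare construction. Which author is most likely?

Prior × likelihood for each hypothesis:
  Cato: 0.21 × 0.254 = 0.05334
  Bell: 0.33 × 0.196 = 0.06468
  Arden: 0.46 × 0.08 = 0.0368
Total = 0.15482.
Largest term belongs to Bell, so Bell is most probable.

Bell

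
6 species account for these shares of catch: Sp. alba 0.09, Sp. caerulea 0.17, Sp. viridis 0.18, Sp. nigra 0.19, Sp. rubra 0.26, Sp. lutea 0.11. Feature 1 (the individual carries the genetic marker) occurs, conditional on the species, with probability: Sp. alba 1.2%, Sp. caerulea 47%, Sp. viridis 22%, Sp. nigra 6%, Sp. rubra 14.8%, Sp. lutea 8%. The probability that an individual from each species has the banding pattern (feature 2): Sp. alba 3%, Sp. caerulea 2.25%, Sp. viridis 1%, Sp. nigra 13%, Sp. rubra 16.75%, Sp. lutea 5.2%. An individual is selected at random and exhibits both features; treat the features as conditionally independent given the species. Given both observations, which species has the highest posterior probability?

Compute prior × likelihood for every hypothesis:
  Sp. alba: 0.09 × 0.012 × 0.03 = 0.0000324
  Sp. caerulea: 0.17 × 0.47 × 0.0225 = 0.00179775
  Sp. viridis: 0.18 × 0.22 × 0.01 = 0.000396
  Sp. nigra: 0.19 × 0.06 × 0.13 = 0.001482
  Sp. rubra: 0.26 × 0.148 × 0.1675 = 0.0064454
  Sp. lutea: 0.11 × 0.08 × 0.052 = 0.0004576
Normalizing constant = 0.01061115.
Largest term belongs to Sp. rubra, so Sp. rubra is most probable.

Sp. rubra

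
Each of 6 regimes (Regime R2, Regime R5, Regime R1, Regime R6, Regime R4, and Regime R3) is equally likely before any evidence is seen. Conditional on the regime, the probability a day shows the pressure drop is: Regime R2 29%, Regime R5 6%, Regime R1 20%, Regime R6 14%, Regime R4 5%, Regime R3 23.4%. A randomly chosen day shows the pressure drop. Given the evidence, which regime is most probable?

With a uniform prior (1/6 each), posterior ∝ likelihood:
  Regime R2: 0.29
  Regime R5: 0.06
  Regime R1: 0.2
  Regime R6: 0.14
  Regime R4: 0.05
  Regime R3: 0.234
Sum = 0.974.
Largest term belongs to Regime R2, so Regime R2 is most probable.

Regime R2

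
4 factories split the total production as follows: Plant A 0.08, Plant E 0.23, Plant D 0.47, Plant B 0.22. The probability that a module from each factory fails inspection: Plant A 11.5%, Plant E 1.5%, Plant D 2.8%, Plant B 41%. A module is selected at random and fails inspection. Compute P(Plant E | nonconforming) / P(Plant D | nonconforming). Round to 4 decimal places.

By Bayes' rule, posterior ∝ prior × likelihood:
  Plant A: 0.08 × 0.115 = 0.0092
  Plant E: 0.23 × 0.015 = 0.00345
  Plant D: 0.47 × 0.028 = 0.01316
  Plant B: 0.22 × 0.41 = 0.0902
Normalizing constant = 0.11601.
The ratio is 0.00345 / 0.01316 (the normalizer cancels) = 0.2622.

0.2622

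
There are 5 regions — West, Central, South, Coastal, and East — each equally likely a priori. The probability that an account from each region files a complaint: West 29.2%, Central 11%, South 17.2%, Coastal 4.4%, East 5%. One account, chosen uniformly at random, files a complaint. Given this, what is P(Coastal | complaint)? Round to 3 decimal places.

With a uniform prior (1/5 each), posterior ∝ likelihood:
  West: 0.292
  Central: 0.11
  South: 0.172
  Coastal: 0.044
  East: 0.05
Total = 0.668.
P(Coastal | evidence) = 0.044 / 0.668 ≈ 0.066.

0.066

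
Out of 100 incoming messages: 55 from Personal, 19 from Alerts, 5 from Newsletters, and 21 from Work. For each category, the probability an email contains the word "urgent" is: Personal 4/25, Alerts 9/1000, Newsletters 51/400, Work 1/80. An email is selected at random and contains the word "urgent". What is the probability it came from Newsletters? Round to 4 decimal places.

0.0646

Unnormalized posteriors (prior × likelihood):
  Personal: 0.55 × 0.16 = 0.088
  Alerts: 0.19 × 0.009 = 0.00171
  Newsletters: 0.05 × 0.1275 = 0.006375
  Work: 0.21 × 0.0125 = 0.002625
Total = 0.09871.
P(Newsletters | evidence) = 0.006375 / 0.09871 ≈ 0.0646.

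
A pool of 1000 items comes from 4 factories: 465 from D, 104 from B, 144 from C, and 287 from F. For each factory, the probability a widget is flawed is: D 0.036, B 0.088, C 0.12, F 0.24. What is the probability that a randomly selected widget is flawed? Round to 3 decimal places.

0.112

Compute prior × likelihood for every hypothesis:
  D: 0.465 × 0.036 = 0.01674
  B: 0.104 × 0.088 = 0.009152
  C: 0.144 × 0.12 = 0.01728
  F: 0.287 × 0.24 = 0.06888
P(flawed) = 0.01674 + 0.009152 + 0.01728 + 0.06888 = 0.112052 → 0.112.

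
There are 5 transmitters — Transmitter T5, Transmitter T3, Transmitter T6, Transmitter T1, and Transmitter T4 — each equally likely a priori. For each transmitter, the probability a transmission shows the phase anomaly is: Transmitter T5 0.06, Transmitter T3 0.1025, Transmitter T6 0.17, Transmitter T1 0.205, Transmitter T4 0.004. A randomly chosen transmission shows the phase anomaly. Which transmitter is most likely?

Since the prior is uniform, the posterior is proportional to the likelihood:
  Transmitter T5: 0.06
  Transmitter T3: 0.1025
  Transmitter T6: 0.17
  Transmitter T1: 0.205
  Transmitter T4: 0.004
Sum = 0.5415.
Largest term belongs to Transmitter T1, so Transmitter T1 is most probable.

Transmitter T1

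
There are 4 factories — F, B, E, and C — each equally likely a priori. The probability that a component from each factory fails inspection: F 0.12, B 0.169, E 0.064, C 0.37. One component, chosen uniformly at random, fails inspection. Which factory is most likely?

C

With a uniform prior (1/4 each), posterior ∝ likelihood:
  F: 0.12
  B: 0.169
  E: 0.064
  C: 0.37
Total = 0.723.
Largest term belongs to C, so C is most probable.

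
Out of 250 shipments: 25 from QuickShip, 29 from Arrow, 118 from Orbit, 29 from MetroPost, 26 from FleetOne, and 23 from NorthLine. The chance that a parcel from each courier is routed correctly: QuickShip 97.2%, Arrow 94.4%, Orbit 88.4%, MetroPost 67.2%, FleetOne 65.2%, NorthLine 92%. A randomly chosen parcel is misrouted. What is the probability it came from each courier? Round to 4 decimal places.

Taking complements, P(misrouted | each) = QuickShip 0.028, Arrow 0.056, Orbit 0.116, MetroPost 0.328, FleetOne 0.348, NorthLine 0.08.
By Bayes' rule, posterior ∝ prior × likelihood:
  QuickShip: 0.1 × 0.028 = 0.0028
  Arrow: 0.116 × 0.056 = 0.006496
  Orbit: 0.472 × 0.116 = 0.054752
  MetroPost: 0.116 × 0.328 = 0.038048
  FleetOne: 0.104 × 0.348 = 0.036192
  NorthLine: 0.092 × 0.08 = 0.00736
Normalizing constant = 0.145648.
P(QuickShip | misrouted) = 0.0028/0.145648 ≈ 0.0192
P(Arrow | misrouted) = 0.006496/0.145648 ≈ 0.0446
P(Orbit | misrouted) = 0.054752/0.145648 ≈ 0.3759
P(MetroPost | misrouted) = 0.038048/0.145648 ≈ 0.2612
P(FleetOne | misrouted) = 0.036192/0.145648 ≈ 0.2485
P(NorthLine | misrouted) = 0.00736/0.145648 ≈ 0.0505
(Check: 0.0192+0.0446+0.3759+0.2612+0.2485+0.0505 = 0.9999.)

QuickShip 0.0192, Arrow 0.0446, Orbit 0.3759, MetroPost 0.2612, FleetOne 0.2485, NorthLine 0.0505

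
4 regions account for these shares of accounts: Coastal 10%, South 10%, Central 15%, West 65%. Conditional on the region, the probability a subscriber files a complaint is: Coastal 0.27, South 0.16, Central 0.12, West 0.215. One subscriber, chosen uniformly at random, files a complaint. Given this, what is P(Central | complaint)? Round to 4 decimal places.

0.0897

Unnormalized posteriors (prior × likelihood):
  Coastal: 0.1 × 0.27 = 0.027
  South: 0.1 × 0.16 = 0.016
  Central: 0.15 × 0.12 = 0.018
  West: 0.65 × 0.215 = 0.13975
Total = 0.20075.
P(Central | evidence) = 0.018 / 0.20075 ≈ 0.0897.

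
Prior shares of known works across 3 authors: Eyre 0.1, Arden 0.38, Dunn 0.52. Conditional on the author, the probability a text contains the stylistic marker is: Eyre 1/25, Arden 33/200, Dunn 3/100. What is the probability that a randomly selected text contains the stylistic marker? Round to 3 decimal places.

Prior × likelihood for each hypothesis:
  Eyre: 0.1 × 0.04 = 0.004
  Arden: 0.38 × 0.165 = 0.0627
  Dunn: 0.52 × 0.03 = 0.0156
P(marker) = 0.004 + 0.0627 + 0.0156 = 0.0823 → 0.082.

0.082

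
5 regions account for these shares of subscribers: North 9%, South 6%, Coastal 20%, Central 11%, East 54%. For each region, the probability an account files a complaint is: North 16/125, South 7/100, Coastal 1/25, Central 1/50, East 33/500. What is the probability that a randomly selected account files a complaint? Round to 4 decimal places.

0.0616

Unnormalized posteriors (prior × likelihood):
  North: 0.09 × 0.128 = 0.01152
  South: 0.06 × 0.07 = 0.0042
  Coastal: 0.2 × 0.04 = 0.008
  Central: 0.11 × 0.02 = 0.0022
  East: 0.54 × 0.066 = 0.03564
P(complaint) = 0.01152 + 0.0042 + 0.008 + 0.0022 + 0.03564 = 0.06156 → 0.0616.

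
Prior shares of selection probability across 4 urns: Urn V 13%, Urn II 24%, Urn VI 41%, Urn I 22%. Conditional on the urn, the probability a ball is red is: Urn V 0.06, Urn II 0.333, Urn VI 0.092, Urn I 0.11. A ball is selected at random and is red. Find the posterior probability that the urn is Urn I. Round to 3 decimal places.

0.162

Prior × likelihood for each hypothesis:
  Urn V: 0.13 × 0.06 = 0.0078
  Urn II: 0.24 × 0.333 = 0.07992
  Urn VI: 0.41 × 0.092 = 0.03772
  Urn I: 0.22 × 0.11 = 0.0242
Total = 0.14964.
P(Urn I | evidence) = 0.0242 / 0.14964 ≈ 0.162.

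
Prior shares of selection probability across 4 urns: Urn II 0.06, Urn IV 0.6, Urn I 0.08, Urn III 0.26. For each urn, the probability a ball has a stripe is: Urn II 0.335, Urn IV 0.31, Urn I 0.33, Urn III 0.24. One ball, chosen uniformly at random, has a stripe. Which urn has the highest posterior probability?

Compute prior × likelihood for every hypothesis:
  Urn II: 0.06 × 0.335 = 0.0201
  Urn IV: 0.6 × 0.31 = 0.186
  Urn I: 0.08 × 0.33 = 0.0264
  Urn III: 0.26 × 0.24 = 0.0624
Normalizing constant = 0.2949.
Largest term belongs to Urn IV, so Urn IV is most probable.

Urn IV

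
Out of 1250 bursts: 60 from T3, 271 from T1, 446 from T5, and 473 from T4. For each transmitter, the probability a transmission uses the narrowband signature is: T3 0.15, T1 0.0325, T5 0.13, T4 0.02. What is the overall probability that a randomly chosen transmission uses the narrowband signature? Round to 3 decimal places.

0.068

Compute prior × likelihood for every hypothesis:
  T3: 0.048 × 0.15 = 0.0072
  T1: 0.2168 × 0.0325 = 0.007046
  T5: 0.3568 × 0.13 = 0.046384
  T4: 0.3784 × 0.02 = 0.007568
P(narrowband) = 0.0072 + 0.007046 + 0.046384 + 0.007568 = 0.068198 → 0.068.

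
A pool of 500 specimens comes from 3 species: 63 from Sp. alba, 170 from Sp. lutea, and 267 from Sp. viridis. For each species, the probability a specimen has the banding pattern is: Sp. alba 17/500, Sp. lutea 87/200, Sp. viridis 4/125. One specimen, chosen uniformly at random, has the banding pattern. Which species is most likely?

Sp. lutea

By Bayes' rule, posterior ∝ prior × likelihood:
  Sp. alba: 0.126 × 0.034 = 0.004284
  Sp. lutea: 0.34 × 0.435 = 0.1479
  Sp. viridis: 0.534 × 0.032 = 0.017088
Normalizing constant = 0.169272.
Largest term belongs to Sp. lutea, so Sp. lutea is most probable.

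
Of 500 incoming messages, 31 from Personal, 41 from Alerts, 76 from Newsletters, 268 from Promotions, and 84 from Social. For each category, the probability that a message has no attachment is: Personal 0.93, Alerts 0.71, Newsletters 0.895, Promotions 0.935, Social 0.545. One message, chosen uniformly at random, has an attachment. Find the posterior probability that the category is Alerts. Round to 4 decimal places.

0.1531

Taking complements, P(attachment | each) = Personal 0.07, Alerts 0.29, Newsletters 0.105, Promotions 0.065, Social 0.455.
Compute prior × likelihood for every hypothesis:
  Personal: 0.062 × 0.07 = 0.00434
  Alerts: 0.082 × 0.29 = 0.02378
  Newsletters: 0.152 × 0.105 = 0.01596
  Promotions: 0.536 × 0.065 = 0.03484
  Social: 0.168 × 0.455 = 0.07644
Total = 0.15536.
P(Alerts | evidence) = 0.02378 / 0.15536 ≈ 0.1531.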